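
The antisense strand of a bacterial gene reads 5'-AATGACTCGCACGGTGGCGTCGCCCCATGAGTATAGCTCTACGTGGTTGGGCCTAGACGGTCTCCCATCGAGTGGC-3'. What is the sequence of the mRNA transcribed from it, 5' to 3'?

5′-GCCACUCGAUGGGAGACCGUCUAGGCCCAACCACGUAGAGCUAUACUCAUGGGGCGACGCCACCGUGCGAGUCAUU-3′

RNA polymerase reads the template 3'→5' and synthesizes mRNA 5'→3' by base-pairing (A→U, T→A, G↔C). The complement of the template is TTACTGAGCGTGCCACCGCAGCGGGGTACTCATATCGAGATGCACCAACCCGGATCTGCCAGAGGGTAGCTCACCG; antiparallel, so 5'→3' the coding strand is GCCACTCGATGGGAGACCGTCTAGGCCCAACCACGTAGAGCTATACTCATGGGGCGACGCCACCGTGCGAGTCATT. Replace T with U for the mRNA.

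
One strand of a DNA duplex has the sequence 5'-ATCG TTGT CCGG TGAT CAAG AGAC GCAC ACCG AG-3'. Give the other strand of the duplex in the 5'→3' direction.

Pairing A↔T and G↔C gives TAGCAACAGGCCACTAGTTCTCTGCGTGTGGCTC, running 3'→5'. Reverse for the 5'→3' convention.

5'-CTCGGTGTGCGTCTCTTGATCACCGGACAACGAT-3'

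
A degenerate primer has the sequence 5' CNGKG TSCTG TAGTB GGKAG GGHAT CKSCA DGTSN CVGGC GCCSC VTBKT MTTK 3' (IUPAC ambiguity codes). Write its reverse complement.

5'-MAAKAMVABGSGGCGCCBGNSACHTGSMGATDCCCTMCCVACTACAGSACMCNG-3'

Standard pairs A↔T, G↔C; ambiguity codes pair M↔K, S↔S, B↔V, D↔H, N↔N. Complement (GNCMCASGACATCAVCCMTCCCDTAGMSGTHCASNGBCCGCGGSGBAVMAKAAM), then reverse for 5'→3'.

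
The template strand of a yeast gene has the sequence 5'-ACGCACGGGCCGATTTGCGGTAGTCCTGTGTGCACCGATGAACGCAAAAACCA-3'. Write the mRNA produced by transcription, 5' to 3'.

5'-UGGUUUUUGCGUUCAUCGGUGCACACAGGACUACCGCAAAUCGGCCCGUGCGU-3'

RNA polymerase reads the template 3'→5' and synthesizes mRNA 5'→3' by base-pairing (A→U, T→A, G↔C). The complement of the template is TGCGTGCCCGGCTAAACGCCATCAGGACACACGTGGCTACTTGCGTTTTTGGT; antiparallel, so 5'→3' the coding strand is TGGTTTTTGCGTTCATCGGTGCACACAGGACTACCGCAAATCGGCCCGTGCGT. Replace T with U for the mRNA.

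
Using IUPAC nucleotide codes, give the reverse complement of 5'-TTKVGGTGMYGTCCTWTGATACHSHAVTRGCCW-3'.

Standard pairs A↔T, G↔C; ambiguity codes pair R↔Y, M↔K, W↔W, S↔S, H↔D, V↔B. Complement (AAMBCCACKRCAGGAWACTATGDSDTBAYCGGW), then reverse for 5'→3'.

5'-WGGCYABTDSDGTATCAWAGGACRKCACCBMAA-3'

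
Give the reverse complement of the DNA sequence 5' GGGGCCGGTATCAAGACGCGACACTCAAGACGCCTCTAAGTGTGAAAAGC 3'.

Reading the sequence 3'→5' and pairing each base (A↔T, G↔C) gives the reverse complement directly.

5'-GCTTTTCACACTTAGAGGCGTCTTGAGTGTCGCGTCTTGATACCGGCCCC-3'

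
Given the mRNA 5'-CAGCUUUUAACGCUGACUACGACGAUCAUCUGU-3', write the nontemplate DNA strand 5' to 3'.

The coding DNA strand has the same 5'→3' sequence as the mRNA with U replaced by T.

5'-CAGCTTTTAACGCTGACTACGACGATCATCTGT-3'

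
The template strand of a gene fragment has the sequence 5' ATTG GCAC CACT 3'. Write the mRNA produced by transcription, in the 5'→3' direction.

The mRNA has the sequence of the coding strand (reverse complement of the template) with T→U. Reverse complement of ATTGGCACCACT is AGTGGTGCCAAT; then T→U.

5′-AGUGGUGCCAAU-3′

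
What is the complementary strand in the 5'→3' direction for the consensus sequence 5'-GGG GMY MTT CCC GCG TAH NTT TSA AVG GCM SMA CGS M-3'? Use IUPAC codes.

5'-KSCGTKSKGCCBTTSAAANDTACGCGGGAAKRKCCCC-3'

Standard pairs A↔T, G↔C; ambiguity codes pair Y↔R, M↔K, S↔S, H↔D, V↔B, N↔N. Complement (CCCCKRKAAGGGCGCATDNAAASTTBCCGKSKTGCSK), then reverse for 5'→3'.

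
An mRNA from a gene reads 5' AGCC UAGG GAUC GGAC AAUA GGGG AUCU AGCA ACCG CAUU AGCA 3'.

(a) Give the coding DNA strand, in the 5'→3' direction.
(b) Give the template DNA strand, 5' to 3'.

(a) The coding strand matches the mRNA with U→T.
(b) The template strand is the reverse complement of the coding strand.

(a) 5′-AGCCTAGGGATCGGACAATAGGGGATCTAGCAACCGCATTAGCA-3′
(b) 5'-TGCTAATGCGGTTGCTAGATCCCCTATTGTCCGATCCCTAGGCT-3'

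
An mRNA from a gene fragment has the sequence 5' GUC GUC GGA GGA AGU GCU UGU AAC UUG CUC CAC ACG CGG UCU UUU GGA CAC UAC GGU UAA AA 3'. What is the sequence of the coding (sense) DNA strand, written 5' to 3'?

5'-GTCGTCGGAGGAAGTGCTTGTAACTTGCTCCACACGCGGTCTTTTGGACACTACGGTTAAAA-3'

The coding DNA strand has the same 5'→3' sequence as the mRNA with U replaced by T.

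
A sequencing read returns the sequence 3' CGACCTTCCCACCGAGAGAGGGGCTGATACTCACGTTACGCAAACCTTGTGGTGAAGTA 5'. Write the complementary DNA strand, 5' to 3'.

The strand is given 3'→5', so its complement runs 5'→3' in the same left-to-right order: pair each base A↔T, G↔C.

5'-GCTGGAAGGGTGGCTCTCTCCCCGACTATGAGTGCAATGCGTTTGGAACACCACTTCAT-3'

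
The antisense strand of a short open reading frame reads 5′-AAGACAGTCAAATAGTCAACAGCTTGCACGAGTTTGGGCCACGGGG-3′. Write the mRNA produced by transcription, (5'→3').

5'-CCCCGUGGCCCAAACUCGUGCAAGCUGUUGACUAUUUGACUGUCUU-3'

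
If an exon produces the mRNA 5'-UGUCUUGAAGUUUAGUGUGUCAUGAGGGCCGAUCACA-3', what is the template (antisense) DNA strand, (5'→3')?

Replace U with T to get the coding DNA strand: TGTCTTGAAGTTTAGTGTGTCATGAGGGCCGATCACA. The template strand is its reverse complement (complement ACAGAACTTCAAATCACACAGTACTCCCGGCTAGTGT, then reverse).

5'-TGTGATCGGCCCTCATGACACACTAAACTTCAAGACA-3'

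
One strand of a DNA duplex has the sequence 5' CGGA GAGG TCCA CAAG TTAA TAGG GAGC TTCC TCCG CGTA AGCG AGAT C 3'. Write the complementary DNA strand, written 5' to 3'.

The complement of CGGAGAGGTCCACAAGTTAATAGGGAGCTTCCTCCGCGTAAGCGAGATC is GCCTCTCCAGGTGTTCAATTATCCCTCGAAGGAGGCGCATTCGCTCTAG (A↔T, G↔C). DNA strands are antiparallel, so the complementary strand runs 3'→5'; reversing gives the 5'→3' form.

5′-GATCTCGCTTACGCGGAGGAAGCTCCCTATTAACTTGTGGACCTCTCCG-3′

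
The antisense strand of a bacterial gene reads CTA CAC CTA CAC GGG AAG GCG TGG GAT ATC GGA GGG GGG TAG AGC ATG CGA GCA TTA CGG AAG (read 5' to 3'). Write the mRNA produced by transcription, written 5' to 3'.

The mRNA has the sequence of the coding strand (reverse complement of the template) with T→U. Reverse complement of CTACACCTACACGGGAAGGCGTGGGATATCGGAGGGGGGTAGAGCATGCGAGCATTACGGAAG is CTTCCGTAATGCTCGCATGCTCTACCCCCCTCCGATATCCCACGCCTTCCCGTGTAGGTGTAG; then T→U.

5'-CUUCCGUAAUGCUCGCAUGCUCUACCCCCCUCCGAUAUCCCACGCCUUCCCGUGUAGGUGUAG-3'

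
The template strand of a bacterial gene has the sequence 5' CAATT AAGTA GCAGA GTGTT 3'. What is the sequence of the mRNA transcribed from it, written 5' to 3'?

RNA polymerase reads the template 3'→5' and synthesizes mRNA 5'→3' by base-pairing (A→U, T→A, G↔C). The complement of the template is GTTAATTCATCGTCTCACAA; antiparallel, so 5'→3' the coding strand is AACACTCTGCTACTTAATTG. Replace T with U for the mRNA.

5'-AACACUCUGCUACUUAAUUG-3'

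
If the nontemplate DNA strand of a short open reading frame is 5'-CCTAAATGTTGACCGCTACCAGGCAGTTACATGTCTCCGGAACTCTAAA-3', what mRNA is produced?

mRNA has the coding-strand sequence with U in place of T.

5′-CCUAAAUGUUGACCGCUACCAGGCAGUUACAUGUCUCCGGAACUCUAAA-3′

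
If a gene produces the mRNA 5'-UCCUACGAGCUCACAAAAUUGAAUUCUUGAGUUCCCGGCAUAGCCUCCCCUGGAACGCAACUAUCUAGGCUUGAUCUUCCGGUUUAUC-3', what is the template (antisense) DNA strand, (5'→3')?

Replace U with T to get the coding DNA strand: TCCTACGAGCTCACAAAATTGAATTCTTGAGTTCCCGGCATAGCCTCCCCTGGAACGCAACTATCTAGGCTTGATCTTCCGGTTTATC. The template strand is its reverse complement (complement AGGATGCTCGAGTGTTTTAACTTAAGAACTCAAGGGCCGTATCGGAGGGGACCTTGCGTTGATAGATCCGAACTAGAAGGCCAAATAG, then reverse).

5'-GATAAACCGGAAGATCAAGCCTAGATAGTTGCGTTCCAGGGGAGGCTATGCCGGGAACTCAAGAATTCAATTTTGTGAGCTCGTAGGA-3'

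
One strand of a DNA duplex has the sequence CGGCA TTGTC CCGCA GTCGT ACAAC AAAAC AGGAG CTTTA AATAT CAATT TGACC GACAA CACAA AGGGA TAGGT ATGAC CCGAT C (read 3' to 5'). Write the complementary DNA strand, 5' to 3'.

5'-GCCGTAACAGGGCGTCAGCATGTTGTTTTGTCCTCGAAATTTATAGTTAAACTGGCTGTTGTGTTTCCCTATCCATACTGGGCTAG-3'

The strand is given 3'→5', so its complement runs 5'→3' in the same left-to-right order: pair each base A↔T, G↔C.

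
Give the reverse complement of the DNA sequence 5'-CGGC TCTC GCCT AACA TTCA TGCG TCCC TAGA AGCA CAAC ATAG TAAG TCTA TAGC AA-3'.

5'-TTGCTATAGACTTACTATGTTGTGCTTCTAGGGACGCATGAATGTTAGGCGAGAGCCG-3'

Reading the sequence 3'→5' and pairing each base (A↔T, G↔C) gives the reverse complement directly.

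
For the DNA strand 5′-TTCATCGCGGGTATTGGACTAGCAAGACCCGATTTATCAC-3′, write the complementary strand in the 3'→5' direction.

3'-AAGTAGCGCCCATAACCTGATCGTTCTGGGCTAAATAGTG-5'

Base-pairing A↔T, G↔C gives the complement. The complementary strand is antiparallel, so paired with a 5'→3' strand it runs 3'→5'.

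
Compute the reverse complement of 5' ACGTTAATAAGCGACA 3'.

Complement each base (A↔T, G↔C): TGCAATTATTCGCTGT. Then reverse.

5'-TGTCGCTTATTAACGT-3'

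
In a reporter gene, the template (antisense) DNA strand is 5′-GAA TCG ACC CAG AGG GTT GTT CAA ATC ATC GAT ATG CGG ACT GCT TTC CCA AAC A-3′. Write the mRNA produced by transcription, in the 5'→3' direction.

5'-UGUUUGGGAAAGCAGUCCGCAUAUCGAUGAUUUGAACAACCCUCUGGGUCGAUUC-3'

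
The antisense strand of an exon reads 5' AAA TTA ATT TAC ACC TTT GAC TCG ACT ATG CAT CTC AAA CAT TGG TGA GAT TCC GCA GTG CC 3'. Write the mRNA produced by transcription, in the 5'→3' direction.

5'-GGCACUGCGGAAUCUCACCAAUGUUUGAGAUGCAUAGUCGAGUCAAAGGUGUAAAUUAAUUU-3'

RNA polymerase reads the template 3'→5' and synthesizes mRNA 5'→3' by base-pairing (A→U, T→A, G↔C). The complement of the template is TTTAATTAAATGTGGAAACTGAGCTGATACGTAGAGTTTGTAACCACTCTAAGGCGTCACGG; antiparallel, so 5'→3' the coding strand is GGCACTGCGGAATCTCACCAATGTTTGAGATGCATAGTCGAGTCAAAGGTGTAAATTAATTT. Replace T with U for the mRNA.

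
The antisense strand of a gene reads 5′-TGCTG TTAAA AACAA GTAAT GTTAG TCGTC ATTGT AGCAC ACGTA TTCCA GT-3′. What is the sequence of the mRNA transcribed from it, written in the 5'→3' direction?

5'-ACUGGAAUACGUGUGCUACAAUGACGACUAACAUUACUUGUUUUUAACAGCA-3'

The mRNA has the sequence of the coding strand (reverse complement of the template) with T→U. Reverse complement of TGCTGTTAAAAACAAGTAATGTTAGTCGTCATTGTAGCACACGTATTCCAGT is ACTGGAATACGTGTGCTACAATGACGACTAACATTACTTGTTTTTAACAGCA; then T→U.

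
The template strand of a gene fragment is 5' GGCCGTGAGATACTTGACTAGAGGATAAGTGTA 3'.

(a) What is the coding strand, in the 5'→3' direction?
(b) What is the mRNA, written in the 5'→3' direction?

(a) 5'-TACACTTATCCTCTAGTCAAGTATCTCACGGCC-3'
(b) 5'-UACACUUAUCCUCUAGUCAAGUAUCUCACGGCC-3'

(a) The coding strand is the reverse complement of the template: complement CCGGCACTCTATGAACTGATCTCCTATTCACAT, then reverse.
(b) mRNA has the coding-strand sequence with T→U.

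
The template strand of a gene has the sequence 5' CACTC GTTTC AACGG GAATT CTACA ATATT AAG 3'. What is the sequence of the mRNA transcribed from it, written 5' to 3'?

5'-CUUAAUAUUGUAGAAUUCCCGUUGAAACGAGUG-3'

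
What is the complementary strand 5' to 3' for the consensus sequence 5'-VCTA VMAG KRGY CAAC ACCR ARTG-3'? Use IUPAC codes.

5'-CAYTYGGTGTTGRCYMCTKBTAGB-3'

Standard pairs A↔T, G↔C; ambiguity codes pair R↔Y, M↔K, V↔B. Complement (BGATBKTCMYCRGTTGTGGYTYAC), then reverse for 5'→3'.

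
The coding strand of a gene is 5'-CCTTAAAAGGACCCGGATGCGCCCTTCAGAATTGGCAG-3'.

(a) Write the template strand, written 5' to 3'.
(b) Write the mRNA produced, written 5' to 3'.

(a) 5'-CTGCCAATTCTGAAGGGCGCATCCGGGTCCTTTTAAGG-3'
(b) 5'-CCUUAAAAGGACCCGGAUGCGCCCUUCAGAAUUGGCAG-3'

(a) The template strand is the reverse complement of the coding strand: complement GGAATTTTCCTGGGCCTACGCGGGAAGTCTTAACCGTC, then reverse.
(b) mRNA matches the coding strand with T→U.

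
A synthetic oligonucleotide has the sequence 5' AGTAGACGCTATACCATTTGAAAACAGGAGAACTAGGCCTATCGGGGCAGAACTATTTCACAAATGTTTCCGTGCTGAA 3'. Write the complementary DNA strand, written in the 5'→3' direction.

The complement of AGTAGACGCTATACCATTTGAAAACAGGAGAACTAGGCCTATCGGGGCAGAACTATTTCACAAATGTTTCCGTGCTGAA is TCATCTGCGATATGGTAAACTTTTGTCCTCTTGATCCGGATAGCCCCGTCTTGATAAAGTGTTTACAAAGGCACGACTT (A↔T, G↔C). DNA strands are antiparallel, so the complementary strand runs 3'→5'; reversing gives the 5'→3' form.

5'-TTCAGCACGGAAACATTTGTGAAATAGTTCTGCCCCGATAGGCCTAGTTCTCCTGTTTTCAAATGGTATAGCGTCTACT-3'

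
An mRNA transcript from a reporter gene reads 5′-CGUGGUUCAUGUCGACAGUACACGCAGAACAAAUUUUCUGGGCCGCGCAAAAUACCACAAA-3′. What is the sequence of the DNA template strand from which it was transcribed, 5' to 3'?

5'-TTTGTGGTATTTTGCGCGGCCCAGAAAATTTGTTCTGCGTGTACTGTCGACATGAACCACG-3'

Replace U with T to get the coding DNA strand: CGTGGTTCATGTCGACAGTACACGCAGAACAAATTTTCTGGGCCGCGCAAAATACCACAAA. The template strand is its reverse complement (complement GCACCAAGTACAGCTGTCATGTGCGTCTTGTTTAAAAGACCCGGCGCGTTTTATGGTGTTT, then reverse).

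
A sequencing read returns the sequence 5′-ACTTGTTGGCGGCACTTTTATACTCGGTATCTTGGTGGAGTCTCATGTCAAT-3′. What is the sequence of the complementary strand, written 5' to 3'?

Pairing A↔T and G↔C gives TGAACAACCGCCGTGAAAATATGAGCCATAGAACCACCTCAGAGTACAGTTA, running 3'→5'. Reverse for the 5'→3' convention.

5′-ATTGACATGAGACTCCACCAAGATACCGAGTATAAAAGTGCCGCCAACAAGT-3′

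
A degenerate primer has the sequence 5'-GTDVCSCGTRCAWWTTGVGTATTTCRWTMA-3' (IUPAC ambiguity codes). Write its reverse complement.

5′-TKAWYGAAATACBCAAWWTGYACGSGBHAC-3′

Standard pairs A↔T, G↔C; ambiguity codes pair R↔Y, M↔K, W↔W, S↔S, D↔H, V↔B. Complement (CAHBGSGCAYGTWWAACBCATAAAGYWAKT), then reverse for 5'→3'.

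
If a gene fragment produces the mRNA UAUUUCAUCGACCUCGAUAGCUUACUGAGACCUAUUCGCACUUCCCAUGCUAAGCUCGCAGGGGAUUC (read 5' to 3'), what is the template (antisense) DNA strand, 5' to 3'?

5'-GAATCCCCTGCGAGCTTAGCATGGGAAGTGCGAATAGGTCTCAGTAAGCTATCGAGGTCGATGAAATA-3'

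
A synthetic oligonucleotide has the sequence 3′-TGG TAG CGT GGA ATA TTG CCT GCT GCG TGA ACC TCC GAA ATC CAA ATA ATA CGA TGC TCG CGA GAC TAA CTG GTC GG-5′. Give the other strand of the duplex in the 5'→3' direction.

The strand is given 3'→5', so its complement runs 5'→3' in the same left-to-right order: pair each base A↔T, G↔C.

5'-ACCATCGCACCTTATAACGGACGACGCACTTGGAGGCTTTAGGTTTATTATGCTACGAGCGCTCTGATTGACCAGCC-3'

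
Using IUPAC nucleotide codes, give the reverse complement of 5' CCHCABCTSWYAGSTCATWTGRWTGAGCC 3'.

5'-GGCTCAWYCAWATGASCTRWSAGVTGDGG-3'

Standard pairs A↔T, G↔C; ambiguity codes pair R↔Y, W↔W, S↔S, B↔V, H↔D. Complement (GGDGTVGASWRTCSAGTAWACYWACTCGG), then reverse for 5'→3'.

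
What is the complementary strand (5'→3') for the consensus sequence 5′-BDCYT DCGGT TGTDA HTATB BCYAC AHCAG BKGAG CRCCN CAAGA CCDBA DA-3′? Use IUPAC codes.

5'-THTVHGGTCTTGNGGYGCTCMVCTGDTGTRGVVATADTHACAACCGHARGHV-3'

Standard pairs A↔T, G↔C; ambiguity codes pair R↔Y, K↔M, B↔V, D↔H, N↔N. Complement (VHGRAHGCCAACAHTDATAVVGRTGTDGTCVMCTCGYGGNGTTCTGGHVTHT), then reverse for 5'→3'.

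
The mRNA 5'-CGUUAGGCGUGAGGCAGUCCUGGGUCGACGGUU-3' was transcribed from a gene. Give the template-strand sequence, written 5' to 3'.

5'-AACCGTCGACCCAGGACTGCCTCACGCCTAACG-3'

Replace U with T to get the coding DNA strand: CGTTAGGCGTGAGGCAGTCCTGGGTCGACGGTT. The template strand is its reverse complement (complement GCAATCCGCACTCCGTCAGGACCCAGCTGCCAA, then reverse).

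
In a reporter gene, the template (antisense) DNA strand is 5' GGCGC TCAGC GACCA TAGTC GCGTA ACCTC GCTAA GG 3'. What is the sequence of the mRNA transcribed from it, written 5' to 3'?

The mRNA has the sequence of the coding strand (reverse complement of the template) with T→U. Reverse complement of GGCGCTCAGCGACCATAGTCGCGTAACCTCGCTAAGG is CCTTAGCGAGGTTACGCGACTATGGTCGCTGAGCGCC; then T→U.

5'-CCUUAGCGAGGUUACGCGACUAUGGUCGCUGAGCGCC-3'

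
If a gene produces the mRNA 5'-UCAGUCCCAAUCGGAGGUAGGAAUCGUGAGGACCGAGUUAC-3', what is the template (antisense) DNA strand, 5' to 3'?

5'-GTAACTCGGTCCTCACGATTCCTACCTCCGATTGGGACTGA-3'

Replace U with T to get the coding DNA strand: TCAGTCCCAATCGGAGGTAGGAATCGTGAGGACCGAGTTAC. The template strand is its reverse complement (complement AGTCAGGGTTAGCCTCCATCCTTAGCACTCCTGGCTCAATG, then reverse).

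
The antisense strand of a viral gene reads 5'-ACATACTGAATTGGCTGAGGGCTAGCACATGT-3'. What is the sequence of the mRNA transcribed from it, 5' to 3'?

5'-ACAUGUGCUAGCCCUCAGCCAAUUCAGUAUGU-3'

The mRNA has the sequence of the coding strand (reverse complement of the template) with T→U. Reverse complement of ACATACTGAATTGGCTGAGGGCTAGCACATGT is ACATGTGCTAGCCCTCAGCCAATTCAGTATGT; then T→U.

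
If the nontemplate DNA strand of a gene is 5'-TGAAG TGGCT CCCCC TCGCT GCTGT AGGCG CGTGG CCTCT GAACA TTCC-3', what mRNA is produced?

The mRNA is synthesized from the template strand, so it matches the coding strand with T replaced by U.

5'-UGAAGUGGCUCCCCCUCGCUGCUGUAGGCGCGUGGCCUCUGAACAUUCC-3'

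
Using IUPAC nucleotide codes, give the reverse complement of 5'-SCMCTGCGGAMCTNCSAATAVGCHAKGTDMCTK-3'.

Standard pairs A↔T, G↔C; ambiguity codes pair M↔K, S↔S, D↔H, V↔B, N↔N. Complement (SGKGACGCCTKGANGSTTATBCGDTMCAHKGAM), then reverse for 5'→3'.

5'-MAGKHACMTDGCBTATTSGNAGKTCCGCAGKGS-3'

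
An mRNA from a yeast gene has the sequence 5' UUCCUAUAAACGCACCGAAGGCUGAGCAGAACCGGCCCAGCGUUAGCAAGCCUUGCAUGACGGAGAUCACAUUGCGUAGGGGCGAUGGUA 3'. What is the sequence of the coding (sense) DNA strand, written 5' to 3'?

5'-TTCCTATAAACGCACCGAAGGCTGAGCAGAACCGGCCCAGCGTTAGCAAGCCTTGCATGACGGAGATCACATTGCGTAGGGGCGATGGTA-3'

The coding DNA strand has the same 5'→3' sequence as the mRNA with U replaced by T.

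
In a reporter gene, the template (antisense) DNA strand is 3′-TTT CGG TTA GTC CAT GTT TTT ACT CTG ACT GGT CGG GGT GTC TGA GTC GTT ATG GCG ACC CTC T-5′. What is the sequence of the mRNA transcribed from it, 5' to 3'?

5′-AAAGCCAAUCAGGUACAAAAAUGAGACUGACCAGCCCCACAGACUCAGCAAUACCGCUGGGAGA-3′

Reading the template 3'→5' as shown, RNA polymerase pairs each base (A→U, T→A, G↔C) to build mRNA 5'→3' directly.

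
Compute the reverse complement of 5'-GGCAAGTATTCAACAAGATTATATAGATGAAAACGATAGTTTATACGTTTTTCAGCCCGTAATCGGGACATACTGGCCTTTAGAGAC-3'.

5'-GTCTCTAAAGGCCAGTATGTCCCGATTACGGGCTGAAAAACGTATAAACTATCGTTTTCATCTATATAATCTTGTTGAATACTTGCC-3'

Complement each base (A↔T, G↔C): CCGTTCATAAGTTGTTCTAATATATCTACTTTTGCTATCAAATATGCAAAAAGTCGGGCATTAGCCCTGTATGACCGGAAATCTCTG. Then reverse.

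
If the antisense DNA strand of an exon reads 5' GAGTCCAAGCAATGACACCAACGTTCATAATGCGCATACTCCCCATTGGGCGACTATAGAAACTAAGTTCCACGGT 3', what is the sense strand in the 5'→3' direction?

5'-ACCGTGGAACTTAGTTTCTATAGTCGCCCAATGGGGAGTATGCGCATTATGAACGTTGGTGTCATTGCTTGGACTC-3'

The coding strand is complementary and antiparallel to the template: take the complement (A↔T, G↔C) and reverse.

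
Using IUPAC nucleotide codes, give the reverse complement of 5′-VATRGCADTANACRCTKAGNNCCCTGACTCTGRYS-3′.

5'-SRYCAGAGTCAGGGNNCTMAGYGTNTAHTGCYATB-3'

Standard pairs A↔T, G↔C; ambiguity codes pair R↔Y, K↔M, S↔S, D↔H, V↔B, N↔N. Complement (BTAYCGTHATNTGYGAMTCNNGGGACTGAGACYRS), then reverse for 5'→3'.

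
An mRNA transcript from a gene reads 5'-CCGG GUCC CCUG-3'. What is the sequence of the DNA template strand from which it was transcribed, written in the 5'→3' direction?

Replace U with T to get the coding DNA strand: CCGGGTCCCCTG. The template strand is its reverse complement (complement GGCCCAGGGGAC, then reverse).

5'-CAGGGGACCCGG-3'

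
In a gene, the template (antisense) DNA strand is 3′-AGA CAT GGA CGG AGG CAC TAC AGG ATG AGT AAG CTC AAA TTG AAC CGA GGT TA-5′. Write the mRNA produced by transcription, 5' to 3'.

5'-UCUGUACCUGCCUCCGUGAUGUCCUACUCAUUCGAGUUUAACUUGGCUCCAAU-3'

Reading the template 3'→5' as shown, RNA polymerase pairs each base (A→U, T→A, G↔C) to build mRNA 5'→3' directly.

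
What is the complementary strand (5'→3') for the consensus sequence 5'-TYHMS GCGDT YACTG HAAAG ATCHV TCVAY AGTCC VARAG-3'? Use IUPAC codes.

Standard pairs A↔T, G↔C; ambiguity codes pair R↔Y, M↔K, S↔S, D↔H, V↔B. Complement (ARDKSCGCHARTGACDTTTCTAGDBAGBTRTCAGGBTYTC), then reverse for 5'→3'.

5′-CTYTBGGACTRTBGABDGATCTTTDCAGTRAHCGCSKDRA-3′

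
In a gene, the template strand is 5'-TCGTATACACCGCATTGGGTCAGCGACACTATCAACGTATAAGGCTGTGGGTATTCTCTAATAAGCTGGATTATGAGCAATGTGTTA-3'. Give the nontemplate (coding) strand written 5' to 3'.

The coding strand is complementary and antiparallel to the template: take the complement (A↔T, G↔C) and reverse.

5'-TAACACATTGCTCATAATCCAGCTTATTAGAGAATACCCACAGCCTTATACGTTGATAGTGTCGCTGACCCAATGCGGTGTATACGA-3'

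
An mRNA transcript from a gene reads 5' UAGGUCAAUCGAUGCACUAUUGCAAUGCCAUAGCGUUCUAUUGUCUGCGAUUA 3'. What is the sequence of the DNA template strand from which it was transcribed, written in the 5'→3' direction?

Replace U with T to get the coding DNA strand: TAGGTCAATCGATGCACTATTGCAATGCCATAGCGTTCTATTGTCTGCGATTA. The template strand is its reverse complement (complement ATCCAGTTAGCTACGTGATAACGTTACGGTATCGCAAGATAACAGACGCTAAT, then reverse).

5'-TAATCGCAGACAATAGAACGCTATGGCATTGCAATAGTGCATCGATTGACCTA-3'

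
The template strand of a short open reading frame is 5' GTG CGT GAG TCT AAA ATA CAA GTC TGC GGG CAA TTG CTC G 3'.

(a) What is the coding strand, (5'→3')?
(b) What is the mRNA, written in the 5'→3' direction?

(a) The coding strand is the reverse complement of the template: complement CACGCACTCAGATTTTATGTTCAGACGCCCGTTAACGAGC, then reverse.
(b) mRNA has the coding-strand sequence with T→U.

(a) 5′-CGAGCAATTGCCCGCAGACTTGTATTTTAGACTCACGCAC-3′
(b) 5'-CGAGCAAUUGCCCGCAGACUUGUAUUUUAGACUCACGCAC-3'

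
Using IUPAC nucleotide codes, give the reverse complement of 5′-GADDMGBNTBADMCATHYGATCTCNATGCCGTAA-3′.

Standard pairs A↔T, G↔C; ambiguity codes pair Y↔R, M↔K, B↔V, D↔H, N↔N. Complement (CTHHKCVNAVTHKGTADRCTAGAGNTACGGCATT), then reverse for 5'→3'.

5'-TTACGGCATNGAGATCRDATGKHTVANVCKHHTC-3'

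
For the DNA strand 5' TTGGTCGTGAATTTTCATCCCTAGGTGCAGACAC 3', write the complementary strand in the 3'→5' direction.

3'-AACCAGCACTTAAAAGTAGGGATCCACGTCTGTG-5'

Base-pairing A↔T, G↔C gives the complement. The complementary strand is antiparallel, so paired with a 5'→3' strand it runs 3'→5'.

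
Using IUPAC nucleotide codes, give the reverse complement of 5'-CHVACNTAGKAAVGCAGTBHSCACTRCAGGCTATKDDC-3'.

5'-GHHMATAGCCTGYAGTGSDVACTGCBTTMCTANGTBDG-3'

Standard pairs A↔T, G↔C; ambiguity codes pair R↔Y, K↔M, S↔S, B↔V, D↔H, N↔N. Complement (GDBTGNATCMTTBCGTCAVDSGTGAYGTCCGATAMHHG), then reverse for 5'→3'.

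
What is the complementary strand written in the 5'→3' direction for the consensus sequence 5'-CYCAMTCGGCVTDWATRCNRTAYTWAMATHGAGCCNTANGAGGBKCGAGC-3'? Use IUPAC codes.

Standard pairs A↔T, G↔C; ambiguity codes pair R↔Y, M↔K, W↔W, B↔V, D↔H, N↔N. Complement (GRGTKAGCCGBAHWTAYGNYATRAWTKTADCTCGGNATNCTCCVMGCTCG), then reverse for 5'→3'.

5'-GCTCGMVCCTCNTANGGCTCDATKTWARTAYNGYATWHABGCCGAKTGRG-3'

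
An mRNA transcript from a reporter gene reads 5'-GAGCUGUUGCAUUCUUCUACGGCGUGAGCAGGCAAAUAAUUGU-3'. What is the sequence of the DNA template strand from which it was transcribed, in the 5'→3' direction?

5′-ACAATTATTTGCCTGCTCACGCCGTAGAAGAATGCAACAGCTC-3′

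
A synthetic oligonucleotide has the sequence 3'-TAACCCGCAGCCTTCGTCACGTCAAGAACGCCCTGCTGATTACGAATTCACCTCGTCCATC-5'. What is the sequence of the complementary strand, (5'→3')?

The strand is given 3'→5', so its complement runs 5'→3' in the same left-to-right order: pair each base A↔T, G↔C.

5'-ATTGGGCGTCGGAAGCAGTGCAGTTCTTGCGGGACGACTAATGCTTAAGTGGAGCAGGTAG-3'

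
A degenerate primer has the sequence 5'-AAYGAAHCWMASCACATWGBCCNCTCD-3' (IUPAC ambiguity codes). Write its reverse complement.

Standard pairs A↔T, G↔C; ambiguity codes pair Y↔R, M↔K, W↔W, S↔S, B↔V, D↔H, N↔N. Complement (TTRCTTDGWKTSGTGTAWCVGGNGAGH), then reverse for 5'→3'.

5′-HGAGNGGVCWATGTGSTKWGDTTCRTT-3′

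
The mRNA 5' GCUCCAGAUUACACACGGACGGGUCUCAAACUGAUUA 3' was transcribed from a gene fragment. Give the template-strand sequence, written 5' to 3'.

Replace U with T to get the coding DNA strand: GCTCCAGATTACACACGGACGGGTCTCAAACTGATTA. The template strand is its reverse complement (complement CGAGGTCTAATGTGTGCCTGCCCAGAGTTTGACTAAT, then reverse).

5′-TAATCAGTTTGAGACCCGTCCGTGTGTAATCTGGAGC-3′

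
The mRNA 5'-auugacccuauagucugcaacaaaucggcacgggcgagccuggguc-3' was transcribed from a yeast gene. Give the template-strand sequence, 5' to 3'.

Replace U with T to get the coding DNA strand: ATTGACCCTATAGTCTGCAACAAATCGGCACGGGCGAGCCTGGGTC. The template strand is its reverse complement (complement TAACTGGGATATCAGACGTTGTTTAGCCGTGCCCGCTCGGACCCAG, then reverse).

5'-GACCCAGGCTCGCCCGTGCCGATTTGTTGCAGACTATAGGGTCAAT-3'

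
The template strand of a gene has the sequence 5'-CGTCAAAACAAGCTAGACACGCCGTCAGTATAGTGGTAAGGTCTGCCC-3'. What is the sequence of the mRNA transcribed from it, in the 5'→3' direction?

RNA polymerase reads the template 3'→5' and synthesizes mRNA 5'→3' by base-pairing (A→U, T→A, G↔C). The complement of the template is GCAGTTTTGTTCGATCTGTGCGGCAGTCATATCACCATTCCAGACGGG; antiparallel, so 5'→3' the coding strand is GGGCAGACCTTACCACTATACTGACGGCGTGTCTAGCTTGTTTTGACG. Replace T with U for the mRNA.

5'-GGGCAGACCUUACCACUAUACUGACGGCGUGUCUAGCUUGUUUUGACG-3'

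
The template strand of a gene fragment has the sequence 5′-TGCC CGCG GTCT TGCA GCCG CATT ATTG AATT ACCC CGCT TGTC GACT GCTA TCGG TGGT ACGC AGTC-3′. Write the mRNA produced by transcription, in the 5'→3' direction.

5'-GACUGCGUACCACCGAUAGCAGUCGACAAGCGGGGUAAUUCAAUAAUGCGGCUGCAAGACCGCGGGCA-3'

RNA polymerase reads the template 3'→5' and synthesizes mRNA 5'→3' by base-pairing (A→U, T→A, G↔C). The complement of the template is ACGGGCGCCAGAACGTCGGCGTAATAACTTAATGGGGCGAACAGCTGACGATAGCCACCATGCGTCAG; antiparallel, so 5'→3' the coding strand is GACTGCGTACCACCGATAGCAGTCGACAAGCGGGGTAATTCAATAATGCGGCTGCAAGACCGCGGGCA. Replace T with U for the mRNA.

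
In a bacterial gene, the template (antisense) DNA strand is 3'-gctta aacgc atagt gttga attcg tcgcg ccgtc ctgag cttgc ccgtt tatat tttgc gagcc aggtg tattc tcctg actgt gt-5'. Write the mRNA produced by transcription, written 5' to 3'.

Reading the template 3'→5' as shown, RNA polymerase pairs each base (A→U, T→A, G↔C) to build mRNA 5'→3' directly.

5'-CGAAUUUGCGUAUCACAACUUAAGCAGCGCGGCAGGACUCGAACGGGCAAAUAUAAAACGCUCGGUCCACAUAAGAGGACUGACACA-3'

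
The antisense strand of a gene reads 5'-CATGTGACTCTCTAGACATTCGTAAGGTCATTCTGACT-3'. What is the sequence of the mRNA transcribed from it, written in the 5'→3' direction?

5'-AGUCAGAAUGACCUUACGAAUGUCUAGAGAGUCACAUG-3'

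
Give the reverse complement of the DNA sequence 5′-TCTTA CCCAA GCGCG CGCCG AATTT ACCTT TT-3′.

5'-AAAAGGTAAATTCGGCGCGCGCTTGGGTAAGA-3'

Complement each base (A↔T, G↔C): AGAATGGGTTCGCGCGCGGCTTAAATGGAAAA. Then reverse.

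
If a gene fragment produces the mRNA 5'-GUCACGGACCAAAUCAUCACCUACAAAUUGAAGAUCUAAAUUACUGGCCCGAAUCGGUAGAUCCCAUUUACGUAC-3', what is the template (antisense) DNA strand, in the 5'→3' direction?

Replace U with T to get the coding DNA strand: GTCACGGACCAAATCATCACCTACAAATTGAAGATCTAAATTACTGGCCCGAATCGGTAGATCCCATTTACGTAC. The template strand is its reverse complement (complement CAGTGCCTGGTTTAGTAGTGGATGTTTAACTTCTAGATTTAATGACCGGGCTTAGCCATCTAGGGTAAATGCATG, then reverse).

5'-GTACGTAAATGGGATCTACCGATTCGGGCCAGTAATTTAGATCTTCAATTTGTAGGTGATGATTTGGTCCGTGAC-3'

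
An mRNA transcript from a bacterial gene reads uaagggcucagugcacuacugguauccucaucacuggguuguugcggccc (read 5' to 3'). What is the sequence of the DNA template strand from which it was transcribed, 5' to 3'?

Replace U with T to get the coding DNA strand: TAAGGGCTCAGTGCACTACTGGTATCCTCATCACTGGGTTGTTGCGGCCC. The template strand is its reverse complement (complement ATTCCCGAGTCACGTGATGACCATAGGAGTAGTGACCCAACAACGCCGGG, then reverse).

5'-GGGCCGCAACAACCCAGTGATGAGGATACCAGTAGTGCACTGAGCCCTTA-3'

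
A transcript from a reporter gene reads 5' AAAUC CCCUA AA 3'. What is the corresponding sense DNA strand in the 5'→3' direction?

5'-AAATCCCCTAAA-3'

The coding DNA strand has the same 5'→3' sequence as the mRNA with U replaced by T.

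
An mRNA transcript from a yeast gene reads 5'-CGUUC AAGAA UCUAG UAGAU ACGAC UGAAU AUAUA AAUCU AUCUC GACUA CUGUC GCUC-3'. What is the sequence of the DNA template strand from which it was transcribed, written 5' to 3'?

5'-GAGCGACAGTAGTCGAGATAGATTTATATATTCAGTCGTATCTACTAGATTCTTGAACG-3'

Replace U with T to get the coding DNA strand: CGTTCAAGAATCTAGTAGATACGACTGAATATATAAATCTATCTCGACTACTGTCGCTC. The template strand is its reverse complement (complement GCAAGTTCTTAGATCATCTATGCTGACTTATATATTTAGATAGAGCTGATGACAGCGAG, then reverse).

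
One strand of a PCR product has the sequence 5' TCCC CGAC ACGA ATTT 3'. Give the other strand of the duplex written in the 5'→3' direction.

Pairing A↔T and G↔C gives AGGGGCTGTGCTTAAA, running 3'→5'. Reverse for the 5'→3' convention.

5'-AAATTCGTGTCGGGGA-3'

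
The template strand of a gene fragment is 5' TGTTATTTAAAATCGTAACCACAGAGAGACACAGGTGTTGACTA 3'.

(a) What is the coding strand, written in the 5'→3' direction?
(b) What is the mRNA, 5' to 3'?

(a) 5'-TAGTCAACACCTGTGTCTCTCTGTGGTTACGATTTTAAATAACA-3'
(b) 5'-UAGUCAACACCUGUGUCUCUCUGUGGUUACGAUUUUAAAUAACA-3'

(a) The coding strand is the reverse complement of the template: complement ACAATAAATTTTAGCATTGGTGTCTCTCTGTGTCCACAACTGAT, then reverse.
(b) mRNA has the coding-strand sequence with T→U.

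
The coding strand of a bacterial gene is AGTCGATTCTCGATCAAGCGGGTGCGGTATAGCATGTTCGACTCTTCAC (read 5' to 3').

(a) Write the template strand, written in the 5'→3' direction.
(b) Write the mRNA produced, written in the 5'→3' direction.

(a) The template strand is the reverse complement of the coding strand: complement TCAGCTAAGAGCTAGTTCGCCCACGCCATATCGTACAAGCTGAGAAGTG, then reverse.
(b) mRNA matches the coding strand with T→U.

(a) 5'-GTGAAGAGTCGAACATGCTATACCGCACCCGCTTGATCGAGAATCGACT-3'
(b) 5'-AGUCGAUUCUCGAUCAAGCGGGUGCGGUAUAGCAUGUUCGACUCUUCAC-3'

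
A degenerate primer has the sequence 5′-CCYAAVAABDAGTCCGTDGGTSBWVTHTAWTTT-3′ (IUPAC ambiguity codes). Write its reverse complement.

Standard pairs A↔T, G↔C; ambiguity codes pair Y↔R, W↔W, S↔S, B↔V, D↔H. Complement (GGRTTBTTVHTCAGGCAHCCASVWBADATWAAA), then reverse for 5'→3'.

5'-AAAWTADABWVSACCHACGGACTHVTTBTTRGG-3'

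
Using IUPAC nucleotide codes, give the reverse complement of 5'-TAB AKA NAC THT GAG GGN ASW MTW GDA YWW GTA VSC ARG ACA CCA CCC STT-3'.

5'-AASGGGTGGTGTCYTGSBTACWWRTHCWAKWSTNCCCTCADAGTNTMTVTA-3'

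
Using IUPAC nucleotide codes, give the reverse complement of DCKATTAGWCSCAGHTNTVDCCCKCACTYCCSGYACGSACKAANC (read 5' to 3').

5′-GNTTMGTSCGTRCSGGRAGTGMGGGHBANADCTGSGWCTAATMGH-3′

Standard pairs A↔T, G↔C; ambiguity codes pair Y↔R, K↔M, W↔W, S↔S, D↔H, V↔B, N↔N. Complement (HGMTAATCWGSGTCDANABHGGGMGTGARGGSCRTGCSTGMTTNG), then reverse for 5'→3'.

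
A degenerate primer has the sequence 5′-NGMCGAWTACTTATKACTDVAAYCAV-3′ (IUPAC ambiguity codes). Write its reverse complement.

5'-BTGRTTBHAGTMATAAGTAWTCGKCN-3'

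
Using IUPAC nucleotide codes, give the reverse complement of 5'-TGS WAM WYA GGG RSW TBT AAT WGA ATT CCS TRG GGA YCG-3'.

5'-CGRTCCCYASGGAATTCWATTAVAWSYCCCTRWKTWSCA-3'

Standard pairs A↔T, G↔C; ambiguity codes pair R↔Y, M↔K, W↔W, S↔S, B↔V. Complement (ACSWTKWRTCCCYSWAVATTAWCTTAAGGSAYCCCTRGC), then reverse for 5'→3'.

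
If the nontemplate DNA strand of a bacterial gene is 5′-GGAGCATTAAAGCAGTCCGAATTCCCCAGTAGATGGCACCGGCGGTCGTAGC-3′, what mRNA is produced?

The mRNA is synthesized from the template strand, so it matches the coding strand with T replaced by U.

5'-GGAGCAUUAAAGCAGUCCGAAUUCCCCAGUAGAUGGCACCGGCGGUCGUAGC-3'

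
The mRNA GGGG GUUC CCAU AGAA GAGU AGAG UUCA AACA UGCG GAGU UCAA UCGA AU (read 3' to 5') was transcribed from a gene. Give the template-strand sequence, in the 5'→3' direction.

5'-CCCCCAAGGGTATCTTCTCATCTCAAGTTTGTACGCCTCAAGTTAGCTTA-3'

Written 5'→3' the mRNA is UAAGCUAACUUGAGGCGUACAAACUUGAGAUGAGAAGAUACCCUUGGGGG, so the coding DNA strand is TAAGCTAACTTGAGGCGTACAAACTTGAGATGAGAAGATACCCTTGGGGG. The template is its reverse complement.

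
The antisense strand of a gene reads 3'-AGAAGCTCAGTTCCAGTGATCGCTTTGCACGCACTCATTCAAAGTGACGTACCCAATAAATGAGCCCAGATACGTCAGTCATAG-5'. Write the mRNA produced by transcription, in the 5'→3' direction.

Reading the template 3'→5' as shown, RNA polymerase pairs each base (A→U, T→A, G↔C) to build mRNA 5'→3' directly.

5'-UCUUCGAGUCAAGGUCACUAGCGAAACGUGCGUGAGUAAGUUUCACUGCAUGGGUUAUUUACUCGGGUCUAUGCAGUCAGUAUC-3'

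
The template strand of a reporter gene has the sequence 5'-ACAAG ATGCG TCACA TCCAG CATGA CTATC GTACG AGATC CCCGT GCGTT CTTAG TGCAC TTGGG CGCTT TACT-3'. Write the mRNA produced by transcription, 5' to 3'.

RNA polymerase reads the template 3'→5' and synthesizes mRNA 5'→3' by base-pairing (A→U, T→A, G↔C). The complement of the template is TGTTCTACGCAGTGTAGGTCGTACTGATAGCATGCTCTAGGGGCACGCAAGAATCACGTGAACCCGCGAAATGA; antiparallel, so 5'→3' the coding strand is AGTAAAGCGCCCAAGTGCACTAAGAACGCACGGGGATCTCGTACGATAGTCATGCTGGATGTGACGCATCTTGT. Replace T with U for the mRNA.

5'-AGUAAAGCGCCCAAGUGCACUAAGAACGCACGGGGAUCUCGUACGAUAGUCAUGCUGGAUGUGACGCAUCUUGU-3'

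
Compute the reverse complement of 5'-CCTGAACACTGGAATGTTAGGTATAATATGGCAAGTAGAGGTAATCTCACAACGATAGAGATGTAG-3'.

Reading the sequence 3'→5' and pairing each base (A↔T, G↔C) gives the reverse complement directly.

5'-CTACATCTCTATCGTTGTGAGATTACCTCTACTTGCCATATTATACCTAACATTCCAGTGTTCAGG-3'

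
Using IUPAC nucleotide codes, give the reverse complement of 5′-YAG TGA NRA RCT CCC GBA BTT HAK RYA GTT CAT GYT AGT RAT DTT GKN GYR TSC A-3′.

5'-TGSAYRCNMCAAHATYACTARCATGAACTRYMTDAAVTVCGGGAGYTYNTCACTR-3'

Standard pairs A↔T, G↔C; ambiguity codes pair R↔Y, K↔M, S↔S, B↔V, D↔H, N↔N. Complement (RTCACTNYTYGAGGGCVTVAADTMYRTCAAGTACRATCAYTAHAACMNCRYASGT), then reverse for 5'→3'.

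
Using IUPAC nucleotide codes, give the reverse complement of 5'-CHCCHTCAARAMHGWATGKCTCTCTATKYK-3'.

5'-MRMATAGAGAGMCATWCDKTYTTGADGGDG-3'

Standard pairs A↔T, G↔C; ambiguity codes pair R↔Y, M↔K, W↔W, H↔D. Complement (GDGGDAGTTYTKDCWTACMGAGAGATAMRM), then reverse for 5'→3'.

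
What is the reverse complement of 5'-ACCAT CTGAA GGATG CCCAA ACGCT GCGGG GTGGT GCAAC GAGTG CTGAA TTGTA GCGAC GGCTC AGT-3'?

5'-ACTGAGCCGTCGCTACAATTCAGCACTCGTTGCACCACCCCGCAGCGTTTGGGCATCCTTCAGATGGT-3'

Reading the sequence 3'→5' and pairing each base (A↔T, G↔C) gives the reverse complement directly.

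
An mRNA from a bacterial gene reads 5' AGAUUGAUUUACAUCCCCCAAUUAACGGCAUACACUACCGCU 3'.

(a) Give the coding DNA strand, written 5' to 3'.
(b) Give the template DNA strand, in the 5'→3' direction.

(a) The coding strand matches the mRNA with U→T.
(b) The template strand is the reverse complement of the coding strand.

(a) 5'-AGATTGATTTACATCCCCCAATTAACGGCATACACTACCGCT-3'
(b) 5'-AGCGGTAGTGTATGCCGTTAATTGGGGGATGTAAATCAATCT-3'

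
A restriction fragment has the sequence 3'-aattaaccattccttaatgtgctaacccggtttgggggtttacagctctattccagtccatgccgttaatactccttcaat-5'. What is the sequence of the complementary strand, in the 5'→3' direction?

5′-TTAATTGGTAAGGAATTACACGATTGGGCCAAACCCCCAAATGTCGAGATAAGGTCAGGTACGGCAATTATGAGGAAGTTA-3′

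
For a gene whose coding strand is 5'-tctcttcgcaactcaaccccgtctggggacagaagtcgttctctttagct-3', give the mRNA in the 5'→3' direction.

5'-UCUCUUCGCAACUCAACCCCGUCUGGGGACAGAAGUCGUUCUCUUUAGCU-3'

mRNA has the coding-strand sequence with U in place of T.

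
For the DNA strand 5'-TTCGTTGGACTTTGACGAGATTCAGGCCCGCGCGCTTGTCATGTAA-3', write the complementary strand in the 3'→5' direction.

3'-AAGCAACCTGAAACTGCTCTAAGTCCGGGCGCGCGAACAGTACATT-5'

Base-pairing A↔T, G↔C gives the complement. The complementary strand is antiparallel, so paired with a 5'→3' strand it runs 3'→5'.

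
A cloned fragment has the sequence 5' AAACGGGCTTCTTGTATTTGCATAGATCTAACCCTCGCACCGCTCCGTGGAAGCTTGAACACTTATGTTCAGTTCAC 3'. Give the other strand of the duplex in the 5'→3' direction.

Pairing A↔T and G↔C gives TTTGCCCGAAGAACATAAACGTATCTAGATTGGGAGCGTGGCGAGGCACCTTCGAACTTGTGAATACAAGTCAAGTG, running 3'→5'. Reverse for the 5'→3' convention.

5'-GTGAACTGAACATAAGTGTTCAAGCTTCCACGGAGCGGTGCGAGGGTTAGATCTATGCAAATACAAGAAGCCCGTTT-3'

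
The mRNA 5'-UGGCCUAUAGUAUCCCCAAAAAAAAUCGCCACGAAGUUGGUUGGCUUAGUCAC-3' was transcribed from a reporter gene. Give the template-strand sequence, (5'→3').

Replace U with T to get the coding DNA strand: TGGCCTATAGTATCCCCAAAAAAAATCGCCACGAAGTTGGTTGGCTTAGTCAC. The template strand is its reverse complement (complement ACCGGATATCATAGGGGTTTTTTTTAGCGGTGCTTCAACCAACCGAATCAGTG, then reverse).

5'-GTGACTAAGCCAACCAACTTCGTGGCGATTTTTTTTGGGGATACTATAGGCCA-3'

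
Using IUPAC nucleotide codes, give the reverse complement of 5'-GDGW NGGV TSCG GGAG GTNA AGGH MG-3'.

5′-CKDCCTTNACCTCCCGSABCCNWCHC-3′

Standard pairs A↔T, G↔C; ambiguity codes pair M↔K, W↔W, S↔S, D↔H, V↔B, N↔N. Complement (CHCWNCCBASGCCCTCCANTTCCDKC), then reverse for 5'→3'.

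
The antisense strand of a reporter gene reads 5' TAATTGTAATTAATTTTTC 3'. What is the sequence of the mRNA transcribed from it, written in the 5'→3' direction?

5'-GAAAAAUUAAUUACAAUUA-3'

RNA polymerase reads the template 3'→5' and synthesizes mRNA 5'→3' by base-pairing (A→U, T→A, G↔C). The complement of the template is ATTAACATTAATTAAAAAG; antiparallel, so 5'→3' the coding strand is GAAAAATTAATTACAATTA. Replace T with U for the mRNA.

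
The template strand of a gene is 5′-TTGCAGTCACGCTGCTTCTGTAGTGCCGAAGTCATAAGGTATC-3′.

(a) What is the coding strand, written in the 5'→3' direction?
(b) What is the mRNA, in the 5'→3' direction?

(a) The coding strand is the reverse complement of the template: complement AACGTCAGTGCGACGAAGACATCACGGCTTCAGTATTCCATAG, then reverse.
(b) mRNA has the coding-strand sequence with T→U.

(a) 5'-GATACCTTATGACTTCGGCACTACAGAAGCAGCGTGACTGCAA-3'
(b) 5'-GAUACCUUAUGACUUCGGCACUACAGAAGCAGCGUGACUGCAA-3'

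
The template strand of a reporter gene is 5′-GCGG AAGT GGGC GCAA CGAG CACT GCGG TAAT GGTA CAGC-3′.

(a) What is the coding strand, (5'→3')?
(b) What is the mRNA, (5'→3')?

(a) The coding strand is the reverse complement of the template: complement CGCCTTCACCCGCGTTGCTCGTGACGCCATTACCATGTCG, then reverse.
(b) mRNA has the coding-strand sequence with T→U.

(a) 5'-GCTGTACCATTACCGCAGTGCTCGTTGCGCCCACTTCCGC-3'
(b) 5'-GCUGUACCAUUACCGCAGUGCUCGUUGCGCCCACUUCCGC-3'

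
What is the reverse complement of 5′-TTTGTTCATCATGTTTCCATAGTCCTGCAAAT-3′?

5'-ATTTGCAGGACTATGGAAACATGATGAACAAA-3'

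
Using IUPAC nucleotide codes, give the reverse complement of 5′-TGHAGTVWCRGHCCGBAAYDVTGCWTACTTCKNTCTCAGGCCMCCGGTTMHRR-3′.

Standard pairs A↔T, G↔C; ambiguity codes pair R↔Y, M↔K, W↔W, B↔V, D↔H, N↔N. Complement (ACDTCABWGYCDGGCVTTRHBACGWATGAAGMNAGAGTCCGGKGGCCAAKDYY), then reverse for 5'→3'.

5'-YYDKAACCGGKGGCCTGAGANMGAAGTAWGCABHRTTVCGGDCYGWBACTDCA-3'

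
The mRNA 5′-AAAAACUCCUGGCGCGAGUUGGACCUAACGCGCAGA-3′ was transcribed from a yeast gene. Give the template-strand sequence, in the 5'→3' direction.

Replace U with T to get the coding DNA strand: AAAAACTCCTGGCGCGAGTTGGACCTAACGCGCAGA. The template strand is its reverse complement (complement TTTTTGAGGACCGCGCTCAACCTGGATTGCGCGTCT, then reverse).

5'-TCTGCGCGTTAGGTCCAACTCGCGCCAGGAGTTTTT-3'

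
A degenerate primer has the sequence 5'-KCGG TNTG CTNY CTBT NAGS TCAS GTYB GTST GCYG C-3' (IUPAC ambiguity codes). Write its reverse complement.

Standard pairs A↔T, G↔C; ambiguity codes pair Y↔R, K↔M, S↔S, B↔V, N↔N. Complement (MGCCANACGANRGAVANTCSAGTSCARVCASACGRCG), then reverse for 5'→3'.

5′-GCRGCASACVRACSTGASCTNAVAGRNAGCANACCGM-3′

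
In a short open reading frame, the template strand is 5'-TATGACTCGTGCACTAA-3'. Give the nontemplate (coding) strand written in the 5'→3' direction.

The coding strand is complementary and antiparallel to the template: take the complement (A↔T, G↔C) and reverse.

5'-TTAGTGCACGAGTCATA-3'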